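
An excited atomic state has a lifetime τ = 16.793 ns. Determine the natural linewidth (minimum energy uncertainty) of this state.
19.598 neV

Using the energy-time uncertainty principle:
ΔEΔt ≥ ℏ/2

The lifetime τ represents the time uncertainty Δt.
The natural linewidth (minimum energy uncertainty) is:

ΔE = ℏ/(2τ)
ΔE = (1.055e-34 J·s) / (2 × 1.679e-08 s)
ΔE = 3.140e-27 J = 19.598 neV

This natural linewidth limits the precision of spectroscopic measurements.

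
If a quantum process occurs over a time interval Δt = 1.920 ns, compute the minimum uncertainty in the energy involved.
171.409 neV

Using the energy-time uncertainty principle:
ΔEΔt ≥ ℏ/2

The minimum uncertainty in energy is:
ΔE_min = ℏ/(2Δt)
ΔE_min = (1.055e-34 J·s) / (2 × 1.920e-09 s)
ΔE_min = 2.746e-26 J = 171.409 neV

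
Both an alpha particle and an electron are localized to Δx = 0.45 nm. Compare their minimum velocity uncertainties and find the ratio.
The electron has the larger minimum velocity uncertainty, by a ratio of 7294.3.

For both particles, Δp_min = ℏ/(2Δx) = 1.172e-25 kg·m/s (same for both).

The velocity uncertainty is Δv = Δp/m:
- alpha particle: Δv = 1.172e-25 / 6.645e-27 = 1.763e+01 m/s = 17.634 m/s
- electron: Δv = 1.172e-25 / 9.109e-31 = 1.286e+05 m/s = 128.631 km/s

Ratio: 1.286e+05 / 1.763e+01 = 7294.3

The lighter particle has larger velocity uncertainty because Δv ∝ 1/m.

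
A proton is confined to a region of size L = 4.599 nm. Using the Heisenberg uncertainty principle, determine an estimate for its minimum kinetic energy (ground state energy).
245.260 neV

Using the uncertainty principle to estimate ground state energy:

1. The position uncertainty is approximately the confinement size:
   Δx ≈ L = 4.599e-09 m

2. From ΔxΔp ≥ ℏ/2, the minimum momentum uncertainty is:
   Δp ≈ ℏ/(2L) = 1.147e-26 kg·m/s

3. The kinetic energy is approximately:
   KE ≈ (Δp)²/(2m) = (1.147e-26)²/(2 × 1.673e-27 kg)
   KE ≈ 3.930e-26 J = 245.260 neV

This is an order-of-magnitude estimate of the ground state energy.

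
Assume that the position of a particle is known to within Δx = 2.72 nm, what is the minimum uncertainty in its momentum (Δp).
1.939 × 10^-26 kg·m/s

Using the Heisenberg uncertainty principle:
ΔxΔp ≥ ℏ/2

The minimum uncertainty in momentum is:
Δp_min = ℏ/(2Δx)
Δp_min = (1.055e-34 J·s) / (2 × 2.720e-09 m)
Δp_min = 1.939e-26 kg·m/s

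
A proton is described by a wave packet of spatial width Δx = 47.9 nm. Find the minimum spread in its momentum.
1.101 × 10^-27 kg·m/s

For a wave packet, the spatial width Δx and momentum spread Δp are related by the uncertainty principle:
ΔxΔp ≥ ℏ/2

The minimum momentum spread is:
Δp_min = ℏ/(2Δx)
Δp_min = (1.055e-34 J·s) / (2 × 4.790e-08 m)
Δp_min = 1.101e-27 kg·m/s

A wave packet cannot have both a well-defined position and well-defined momentum.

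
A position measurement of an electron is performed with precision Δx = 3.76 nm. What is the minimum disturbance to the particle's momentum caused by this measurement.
1.402 × 10^-26 kg·m/s

The uncertainty principle implies that measuring position disturbs momentum:
ΔxΔp ≥ ℏ/2

When we measure position with precision Δx, we necessarily introduce a momentum uncertainty:
Δp ≥ ℏ/(2Δx)
Δp_min = (1.055e-34 J·s) / (2 × 3.760e-09 m)
Δp_min = 1.402e-26 kg·m/s

The more precisely we measure position, the greater the momentum disturbance.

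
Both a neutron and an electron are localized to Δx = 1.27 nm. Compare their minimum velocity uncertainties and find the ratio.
The electron has the larger minimum velocity uncertainty, by a ratio of 1838.7.

For both particles, Δp_min = ℏ/(2Δx) = 4.152e-26 kg·m/s (same for both).

The velocity uncertainty is Δv = Δp/m:
- neutron: Δv = 4.152e-26 / 1.675e-27 = 2.479e+01 m/s = 24.788 m/s
- electron: Δv = 4.152e-26 / 9.109e-31 = 4.558e+04 m/s = 45.578 km/s

Ratio: 4.558e+04 / 2.479e+01 = 1838.7

The lighter particle has larger velocity uncertainty because Δv ∝ 1/m.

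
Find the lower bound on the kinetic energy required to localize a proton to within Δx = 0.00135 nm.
2.846 eV

Localizing a particle requires giving it sufficient momentum uncertainty:

1. From uncertainty principle: Δp ≥ ℏ/(2Δx)
   Δp_min = (1.055e-34 J·s) / (2 × 1.350e-12 m)
   Δp_min = 3.906e-23 kg·m/s

2. This momentum uncertainty corresponds to kinetic energy:
   KE ≈ (Δp)²/(2m) = (3.906e-23)²/(2 × 1.673e-27 kg)
   KE = 4.560e-19 J = 2.846 eV

Tighter localization requires more energy.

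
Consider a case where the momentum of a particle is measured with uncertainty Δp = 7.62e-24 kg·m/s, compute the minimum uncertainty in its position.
6.920 pm

Using the Heisenberg uncertainty principle:
ΔxΔp ≥ ℏ/2

The minimum uncertainty in position is:
Δx_min = ℏ/(2Δp)
Δx_min = (1.055e-34 J·s) / (2 × 7.620e-24 kg·m/s)
Δx_min = 6.920e-12 m = 6.920 pm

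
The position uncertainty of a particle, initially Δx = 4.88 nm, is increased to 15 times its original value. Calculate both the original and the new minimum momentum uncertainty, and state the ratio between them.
Original Δp_min = 1.081 × 10^-26 kg·m/s; new Δp'_min = 7.203 × 10^-28 kg·m/s; ratio Δp'_min/Δp_min = 1/15.

From the uncertainty principle ΔxΔp ≥ ℏ/2, the minimum momentum uncertainty is Δp_min = ℏ/(2Δx).

Original (Δx = 4.88 nm = 4.880e-09 m):
Δp_min = (1.055e-34 J·s)/(2 × 4.880e-09 m) = 1.081e-26 kg·m/s

When Δx → 15Δx:
Δp'_min = ℏ/(2 × 15Δx) = (1/15) × ℏ/(2Δx) = (1/15) × Δp_min
Δp'_min = 1/15 × 1.081e-26 kg·m/s = 7.203e-28 kg·m/s

Since Δp_min ∝ 1/Δx, when Δx is increased to 15 times its original value, Δp_min decreases to 1/15 of its original value.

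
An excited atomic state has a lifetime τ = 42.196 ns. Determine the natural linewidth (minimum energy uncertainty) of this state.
7.799 neV

Using the energy-time uncertainty principle:
ΔEΔt ≥ ℏ/2

The lifetime τ represents the time uncertainty Δt.
The natural linewidth (minimum energy uncertainty) is:

ΔE = ℏ/(2τ)
ΔE = (1.055e-34 J·s) / (2 × 4.220e-08 s)
ΔE = 1.250e-27 J = 7.799 neV

This natural linewidth limits the precision of spectroscopic measurements.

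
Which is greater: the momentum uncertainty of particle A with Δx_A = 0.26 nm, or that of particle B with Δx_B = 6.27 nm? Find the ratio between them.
Particle A has the larger minimum momentum uncertainty, by a factor of 24.12.

For each particle, the minimum momentum uncertainty is Δp_min = ℏ/(2Δx):

Particle A: Δp_A = ℏ/(2×2.600e-10 m) = 2.028e-25 kg·m/s
Particle B: Δp_B = ℏ/(2×6.270e-09 m) = 8.410e-27 kg·m/s

Ratio: Δp_A/Δp_B = 24.12

Since Δp_min ∝ 1/Δx, the particle with smaller position uncertainty (A) has larger momentum uncertainty.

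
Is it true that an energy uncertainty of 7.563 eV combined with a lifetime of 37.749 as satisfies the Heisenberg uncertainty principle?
No, it violates the uncertainty relation.

Calculate the product ΔEΔt:
ΔE = 7.563 eV = 1.212e-18 J
ΔEΔt = (1.212e-18 J) × (3.775e-17 s)
ΔEΔt = 4.574e-35 J·s

Compare to the minimum allowed value ℏ/2:
ℏ/2 = 5.273e-35 J·s

Since ΔEΔt = 4.574e-35 J·s < 5.273e-35 J·s = ℏ/2,
this violates the uncertainty relation.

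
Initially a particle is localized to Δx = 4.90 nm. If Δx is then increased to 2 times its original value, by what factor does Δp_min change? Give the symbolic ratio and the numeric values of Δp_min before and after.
Original Δp_min = 1.076 × 10^-26 kg·m/s; new Δp'_min = 5.380 × 10^-27 kg·m/s; ratio Δp'_min/Δp_min = 1/2.

From the uncertainty principle ΔxΔp ≥ ℏ/2, the minimum momentum uncertainty is Δp_min = ℏ/(2Δx).

Original (Δx = 4.90 nm = 4.900e-09 m):
Δp_min = (1.055e-34 J·s)/(2 × 4.900e-09 m) = 1.076e-26 kg·m/s

When Δx → 2Δx:
Δp'_min = ℏ/(2 × 2Δx) = (1/2) × ℏ/(2Δx) = (1/2) × Δp_min
Δp'_min = 1/2 × 1.076e-26 kg·m/s = 5.380e-27 kg·m/s

Since Δp_min ∝ 1/Δx, when Δx is increased to 2 times its original value, Δp_min decreases to 1/2 of its original value.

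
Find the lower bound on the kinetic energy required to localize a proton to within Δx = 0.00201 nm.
1.284 eV

Localizing a particle requires giving it sufficient momentum uncertainty:

1. From uncertainty principle: Δp ≥ ℏ/(2Δx)
   Δp_min = (1.055e-34 J·s) / (2 × 2.010e-12 m)
   Δp_min = 2.623e-23 kg·m/s

2. This momentum uncertainty corresponds to kinetic energy:
   KE ≈ (Δp)²/(2m) = (2.623e-23)²/(2 × 1.673e-27 kg)
   KE = 2.057e-19 J = 1.284 eV

Tighter localization requires more energy.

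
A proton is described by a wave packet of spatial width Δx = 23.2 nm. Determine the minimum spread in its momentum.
2.273 × 10^-27 kg·m/s

For a wave packet, the spatial width Δx and momentum spread Δp are related by the uncertainty principle:
ΔxΔp ≥ ℏ/2

The minimum momentum spread is:
Δp_min = ℏ/(2Δx)
Δp_min = (1.055e-34 J·s) / (2 × 2.320e-08 m)
Δp_min = 2.273e-27 kg·m/s

A wave packet cannot have both a well-defined position and well-defined momentum.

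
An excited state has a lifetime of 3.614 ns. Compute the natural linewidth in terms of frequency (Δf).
22.019 MHz

Using the energy-time uncertainty principle and E = hf:
ΔEΔt ≥ ℏ/2
hΔf·Δt ≥ ℏ/2

The minimum frequency uncertainty is:
Δf = ℏ/(2hτ) = 1/(4πτ)
Δf = 1/(4π × 3.614e-09 s)
Δf = 2.202e+07 Hz = 22.019 MHz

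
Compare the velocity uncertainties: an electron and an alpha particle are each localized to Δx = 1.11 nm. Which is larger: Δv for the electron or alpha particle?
The electron has the larger minimum velocity uncertainty, by a ratio of 7294.3.

For both particles, Δp_min = ℏ/(2Δx) = 4.750e-26 kg·m/s (same for both).

The velocity uncertainty is Δv = Δp/m:
- electron: Δv = 4.750e-26 / 9.109e-31 = 5.215e+04 m/s = 52.148 km/s
- alpha particle: Δv = 4.750e-26 / 6.645e-27 = 7.149e+00 m/s = 7.149 m/s

Ratio: 5.215e+04 / 7.149e+00 = 7294.3

The lighter particle has larger velocity uncertainty because Δv ∝ 1/m.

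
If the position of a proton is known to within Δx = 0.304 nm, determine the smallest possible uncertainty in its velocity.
103.699 m/s

Using the Heisenberg uncertainty principle and Δp = mΔv:
ΔxΔp ≥ ℏ/2
Δx(mΔv) ≥ ℏ/2

The minimum uncertainty in velocity is:
Δv_min = ℏ/(2mΔx)
Δv_min = (1.055e-34 J·s) / (2 × 1.673e-27 kg × 3.040e-10 m)
Δv_min = 1.037e+02 m/s = 103.699 m/s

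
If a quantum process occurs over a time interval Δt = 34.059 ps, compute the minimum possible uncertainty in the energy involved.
9.663 μeV

Using the energy-time uncertainty principle:
ΔEΔt ≥ ℏ/2

The minimum uncertainty in energy is:
ΔE_min = ℏ/(2Δt)
ΔE_min = (1.055e-34 J·s) / (2 × 3.406e-11 s)
ΔE_min = 1.548e-24 J = 9.663 μeV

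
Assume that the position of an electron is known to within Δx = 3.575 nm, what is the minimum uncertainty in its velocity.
16.191 km/s

Using the Heisenberg uncertainty principle and Δp = mΔv:
ΔxΔp ≥ ℏ/2
Δx(mΔv) ≥ ℏ/2

The minimum uncertainty in velocity is:
Δv_min = ℏ/(2mΔx)
Δv_min = (1.055e-34 J·s) / (2 × 9.109e-31 kg × 3.575e-09 m)
Δv_min = 1.619e+04 m/s = 16.191 km/s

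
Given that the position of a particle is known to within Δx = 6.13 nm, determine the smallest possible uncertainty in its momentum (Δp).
8.602 × 10^-27 kg·m/s

Using the Heisenberg uncertainty principle:
ΔxΔp ≥ ℏ/2

The minimum uncertainty in momentum is:
Δp_min = ℏ/(2Δx)
Δp_min = (1.055e-34 J·s) / (2 × 6.130e-09 m)
Δp_min = 8.602e-27 kg·m/s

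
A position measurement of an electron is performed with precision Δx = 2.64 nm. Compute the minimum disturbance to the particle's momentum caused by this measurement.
1.997 × 10^-26 kg·m/s

The uncertainty principle implies that measuring position disturbs momentum:
ΔxΔp ≥ ℏ/2

When we measure position with precision Δx, we necessarily introduce a momentum uncertainty:
Δp ≥ ℏ/(2Δx)
Δp_min = (1.055e-34 J·s) / (2 × 2.640e-09 m)
Δp_min = 1.997e-26 kg·m/s

The more precisely we measure position, the greater the momentum disturbance.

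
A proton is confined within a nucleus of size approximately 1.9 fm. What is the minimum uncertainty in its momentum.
2.775 × 10^-20 kg·m/s

Using the Heisenberg uncertainty principle:
ΔxΔp ≥ ℏ/2

With Δx ≈ L = 1.900e-15 m (the confinement size):
Δp_min = ℏ/(2Δx)
Δp_min = (1.055e-34 J·s) / (2 × 1.900e-15 m)
Δp_min = 2.775e-20 kg·m/s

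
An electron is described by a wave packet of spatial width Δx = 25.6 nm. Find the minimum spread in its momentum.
2.060 × 10^-27 kg·m/s

For a wave packet, the spatial width Δx and momentum spread Δp are related by the uncertainty principle:
ΔxΔp ≥ ℏ/2

The minimum momentum spread is:
Δp_min = ℏ/(2Δx)
Δp_min = (1.055e-34 J·s) / (2 × 2.560e-08 m)
Δp_min = 2.060e-27 kg·m/s

A wave packet cannot have both a well-defined position and well-defined momentum.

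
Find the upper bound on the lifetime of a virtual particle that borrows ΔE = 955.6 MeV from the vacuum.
3.444 × 10^-25 s

Using the energy-time uncertainty principle:
ΔEΔt ≥ ℏ/2

For a virtual particle borrowing energy ΔE, the maximum lifetime is:
Δt_max = ℏ/(2ΔE)

Converting energy:
ΔE = 955.6 MeV = 1.531e-10 J

Δt_max = (1.055e-34 J·s) / (2 × 1.531e-10 J)
Δt_max = 3.444e-25 s = 3.444 × 10^-25 s

Virtual particles with higher borrowed energy exist for shorter times.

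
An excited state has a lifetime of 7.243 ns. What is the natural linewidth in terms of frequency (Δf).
10.987 MHz

Using the energy-time uncertainty principle and E = hf:
ΔEΔt ≥ ℏ/2
hΔf·Δt ≥ ℏ/2

The minimum frequency uncertainty is:
Δf = ℏ/(2hτ) = 1/(4πτ)
Δf = 1/(4π × 7.243e-09 s)
Δf = 1.099e+07 Hz = 10.987 MHz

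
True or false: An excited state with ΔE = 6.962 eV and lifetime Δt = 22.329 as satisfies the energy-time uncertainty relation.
No, it violates the uncertainty relation.

Calculate the product ΔEΔt:
ΔE = 6.962 eV = 1.115e-18 J
ΔEΔt = (1.115e-18 J) × (2.233e-17 s)
ΔEΔt = 2.491e-35 J·s

Compare to the minimum allowed value ℏ/2:
ℏ/2 = 5.273e-35 J·s

Since ΔEΔt = 2.491e-35 J·s < 5.273e-35 J·s = ℏ/2,
this violates the uncertainty relation.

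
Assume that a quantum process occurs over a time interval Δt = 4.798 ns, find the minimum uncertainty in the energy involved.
68.592 neV

Using the energy-time uncertainty principle:
ΔEΔt ≥ ℏ/2

The minimum uncertainty in energy is:
ΔE_min = ℏ/(2Δt)
ΔE_min = (1.055e-34 J·s) / (2 × 4.798e-09 s)
ΔE_min = 1.099e-26 J = 68.592 neV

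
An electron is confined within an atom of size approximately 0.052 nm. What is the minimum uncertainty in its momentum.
1.014 × 10^-24 kg·m/s

Using the Heisenberg uncertainty principle:
ΔxΔp ≥ ℏ/2

With Δx ≈ L = 5.200e-11 m (the confinement size):
Δp_min = ℏ/(2Δx)
Δp_min = (1.055e-34 J·s) / (2 × 5.200e-11 m)
Δp_min = 1.014e-24 kg·m/s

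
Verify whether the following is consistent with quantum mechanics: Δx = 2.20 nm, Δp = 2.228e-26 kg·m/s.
No, it violates the uncertainty principle (impossible measurement).

Calculate the product ΔxΔp:
ΔxΔp = (2.200e-09 m) × (2.228e-26 kg·m/s)
ΔxΔp = 4.902e-35 J·s

Compare to the minimum allowed value ℏ/2:
ℏ/2 = 5.273e-35 J·s

Since ΔxΔp = 4.902e-35 J·s < 5.273e-35 J·s = ℏ/2,
the measurement violates the uncertainty principle.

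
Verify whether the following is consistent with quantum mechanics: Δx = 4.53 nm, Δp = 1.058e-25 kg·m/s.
Yes, it satisfies the uncertainty principle.

Calculate the product ΔxΔp:
ΔxΔp = (4.530e-09 m) × (1.058e-25 kg·m/s)
ΔxΔp = 4.793e-34 J·s

Compare to the minimum allowed value ℏ/2:
ℏ/2 = 5.273e-35 J·s

Since ΔxΔp = 4.793e-34 J·s ≥ 5.273e-35 J·s = ℏ/2,
the measurement satisfies the uncertainty principle.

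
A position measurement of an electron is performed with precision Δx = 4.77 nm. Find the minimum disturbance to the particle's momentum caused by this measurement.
1.105 × 10^-26 kg·m/s

The uncertainty principle implies that measuring position disturbs momentum:
ΔxΔp ≥ ℏ/2

When we measure position with precision Δx, we necessarily introduce a momentum uncertainty:
Δp ≥ ℏ/(2Δx)
Δp_min = (1.055e-34 J·s) / (2 × 4.770e-09 m)
Δp_min = 1.105e-26 kg·m/s

The more precisely we measure position, the greater the momentum disturbance.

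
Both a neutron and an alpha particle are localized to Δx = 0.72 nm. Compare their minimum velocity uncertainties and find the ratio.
The neutron has the larger minimum velocity uncertainty, by a ratio of 4.0.

For both particles, Δp_min = ℏ/(2Δx) = 7.323e-26 kg·m/s (same for both).

The velocity uncertainty is Δv = Δp/m:
- neutron: Δv = 7.323e-26 / 1.675e-27 = 4.372e+01 m/s = 43.724 m/s
- alpha particle: Δv = 7.323e-26 / 6.645e-27 = 1.102e+01 m/s = 11.022 m/s

Ratio: 4.372e+01 / 1.102e+01 = 4.0

The lighter particle has larger velocity uncertainty because Δv ∝ 1/m.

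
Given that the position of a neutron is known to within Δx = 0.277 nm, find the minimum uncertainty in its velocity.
113.650 m/s

Using the Heisenberg uncertainty principle and Δp = mΔv:
ΔxΔp ≥ ℏ/2
Δx(mΔv) ≥ ℏ/2

The minimum uncertainty in velocity is:
Δv_min = ℏ/(2mΔx)
Δv_min = (1.055e-34 J·s) / (2 × 1.675e-27 kg × 2.770e-10 m)
Δv_min = 1.137e+02 m/s = 113.650 m/s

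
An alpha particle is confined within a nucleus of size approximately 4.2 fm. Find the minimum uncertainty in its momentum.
1.255 × 10^-20 kg·m/s

Using the Heisenberg uncertainty principle:
ΔxΔp ≥ ℏ/2

With Δx ≈ L = 4.200e-15 m (the confinement size):
Δp_min = ℏ/(2Δx)
Δp_min = (1.055e-34 J·s) / (2 × 4.200e-15 m)
Δp_min = 1.255e-20 kg·m/s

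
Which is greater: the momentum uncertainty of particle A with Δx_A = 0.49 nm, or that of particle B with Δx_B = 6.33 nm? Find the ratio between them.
Particle A has the larger minimum momentum uncertainty, by a factor of 12.92.

For each particle, the minimum momentum uncertainty is Δp_min = ℏ/(2Δx):

Particle A: Δp_A = ℏ/(2×4.900e-10 m) = 1.076e-25 kg·m/s
Particle B: Δp_B = ℏ/(2×6.330e-09 m) = 8.330e-27 kg·m/s

Ratio: Δp_A/Δp_B = 12.92

Since Δp_min ∝ 1/Δx, the particle with smaller position uncertainty (A) has larger momentum uncertainty.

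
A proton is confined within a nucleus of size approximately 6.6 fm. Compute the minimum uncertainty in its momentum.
7.989 × 10^-21 kg·m/s

Using the Heisenberg uncertainty principle:
ΔxΔp ≥ ℏ/2

With Δx ≈ L = 6.600e-15 m (the confinement size):
Δp_min = ℏ/(2Δx)
Δp_min = (1.055e-34 J·s) / (2 × 6.600e-15 m)
Δp_min = 7.989e-21 kg·m/s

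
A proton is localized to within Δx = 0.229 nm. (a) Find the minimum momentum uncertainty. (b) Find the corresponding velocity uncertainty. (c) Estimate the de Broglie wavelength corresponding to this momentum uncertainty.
(a) Δp_min = 2.303 × 10^-25 kg·m/s
(b) Δv_min = 137.662 m/s
(c) λ_dB = 2.878 nm

Step-by-step:

(a) From the uncertainty principle:
Δp_min = ℏ/(2Δx) = (1.055e-34 J·s)/(2 × 2.290e-10 m) = 2.303e-25 kg·m/s

(b) The velocity uncertainty:
Δv = Δp/m = (2.303e-25 kg·m/s)/(1.673e-27 kg) = 1.377e+02 m/s = 137.662 m/s

(c) The de Broglie wavelength for this momentum:
λ = h/p = (6.626e-34 J·s)/(2.303e-25 kg·m/s) = 2.878e-09 m = 2.878 nm

Note: The de Broglie wavelength is comparable to the localization size, as expected from wave-particle duality.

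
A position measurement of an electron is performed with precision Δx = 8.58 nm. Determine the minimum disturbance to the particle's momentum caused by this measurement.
6.146 × 10^-27 kg·m/s

The uncertainty principle implies that measuring position disturbs momentum:
ΔxΔp ≥ ℏ/2

When we measure position with precision Δx, we necessarily introduce a momentum uncertainty:
Δp ≥ ℏ/(2Δx)
Δp_min = (1.055e-34 J·s) / (2 × 8.580e-09 m)
Δp_min = 6.146e-27 kg·m/s

The more precisely we measure position, the greater the momentum disturbance.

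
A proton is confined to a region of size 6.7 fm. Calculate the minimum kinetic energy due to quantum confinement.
115.559 keV

Using the uncertainty principle:

1. Position uncertainty: Δx ≈ 6.700e-15 m
2. Minimum momentum uncertainty: Δp = ℏ/(2Δx) = 7.870e-21 kg·m/s
3. Minimum kinetic energy:
   KE = (Δp)²/(2m) = (7.870e-21)²/(2 × 1.673e-27 kg)
   KE = 1.851e-14 J = 115.559 keV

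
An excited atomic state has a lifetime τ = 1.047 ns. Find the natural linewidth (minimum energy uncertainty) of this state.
314.332 neV

Using the energy-time uncertainty principle:
ΔEΔt ≥ ℏ/2

The lifetime τ represents the time uncertainty Δt.
The natural linewidth (minimum energy uncertainty) is:

ΔE = ℏ/(2τ)
ΔE = (1.055e-34 J·s) / (2 × 1.047e-09 s)
ΔE = 5.036e-26 J = 314.332 neV

This natural linewidth limits the precision of spectroscopic measurements.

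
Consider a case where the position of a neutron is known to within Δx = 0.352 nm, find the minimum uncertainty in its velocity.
89.435 m/s

Using the Heisenberg uncertainty principle and Δp = mΔv:
ΔxΔp ≥ ℏ/2
Δx(mΔv) ≥ ℏ/2

The minimum uncertainty in velocity is:
Δv_min = ℏ/(2mΔx)
Δv_min = (1.055e-34 J·s) / (2 × 1.675e-27 kg × 3.520e-10 m)
Δv_min = 8.943e+01 m/s = 89.435 m/s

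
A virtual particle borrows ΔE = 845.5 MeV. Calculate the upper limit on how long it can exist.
3.892 × 10^-25 s

Using the energy-time uncertainty principle:
ΔEΔt ≥ ℏ/2

For a virtual particle borrowing energy ΔE, the maximum lifetime is:
Δt_max = ℏ/(2ΔE)

Converting energy:
ΔE = 845.5 MeV = 1.355e-10 J

Δt_max = (1.055e-34 J·s) / (2 × 1.355e-10 J)
Δt_max = 3.892e-25 s = 3.892 × 10^-25 s

Virtual particles with higher borrowed energy exist for shorter times.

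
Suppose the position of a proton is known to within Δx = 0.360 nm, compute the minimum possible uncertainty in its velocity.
87.568 m/s

Using the Heisenberg uncertainty principle and Δp = mΔv:
ΔxΔp ≥ ℏ/2
Δx(mΔv) ≥ ℏ/2

The minimum uncertainty in velocity is:
Δv_min = ℏ/(2mΔx)
Δv_min = (1.055e-34 J·s) / (2 × 1.673e-27 kg × 3.600e-10 m)
Δv_min = 8.757e+01 m/s = 87.568 m/s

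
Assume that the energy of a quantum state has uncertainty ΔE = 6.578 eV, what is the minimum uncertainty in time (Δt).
50.031 as

Using the energy-time uncertainty principle:
ΔEΔt ≥ ℏ/2

The minimum uncertainty in time is:
Δt_min = ℏ/(2ΔE)
Δt_min = (1.055e-34 J·s) / (2 × 1.054e-18 J)
Δt_min = 5.003e-17 s = 50.031 as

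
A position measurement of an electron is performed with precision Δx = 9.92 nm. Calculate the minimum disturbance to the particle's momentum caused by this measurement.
5.315 × 10^-27 kg·m/s

The uncertainty principle implies that measuring position disturbs momentum:
ΔxΔp ≥ ℏ/2

When we measure position with precision Δx, we necessarily introduce a momentum uncertainty:
Δp ≥ ℏ/(2Δx)
Δp_min = (1.055e-34 J·s) / (2 × 9.920e-09 m)
Δp_min = 5.315e-27 kg·m/s

The more precisely we measure position, the greater the momentum disturbance.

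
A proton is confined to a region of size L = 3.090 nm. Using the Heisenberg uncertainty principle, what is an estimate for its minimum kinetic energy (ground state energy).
543.297 neV

Using the uncertainty principle to estimate ground state energy:

1. The position uncertainty is approximately the confinement size:
   Δx ≈ L = 3.090e-09 m

2. From ΔxΔp ≥ ℏ/2, the minimum momentum uncertainty is:
   Δp ≈ ℏ/(2L) = 1.706e-26 kg·m/s

3. The kinetic energy is approximately:
   KE ≈ (Δp)²/(2m) = (1.706e-26)²/(2 × 1.673e-27 kg)
   KE ≈ 8.705e-26 J = 543.297 neV

This is an order-of-magnitude estimate of the ground state energy.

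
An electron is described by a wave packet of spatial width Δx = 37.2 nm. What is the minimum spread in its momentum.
1.417 × 10^-27 kg·m/s

For a wave packet, the spatial width Δx and momentum spread Δp are related by the uncertainty principle:
ΔxΔp ≥ ℏ/2

The minimum momentum spread is:
Δp_min = ℏ/(2Δx)
Δp_min = (1.055e-34 J·s) / (2 × 3.720e-08 m)
Δp_min = 1.417e-27 kg·m/s

A wave packet cannot have both a well-defined position and well-defined momentum.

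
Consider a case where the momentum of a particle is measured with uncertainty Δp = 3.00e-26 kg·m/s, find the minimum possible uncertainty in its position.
1.758 nm

Using the Heisenberg uncertainty principle:
ΔxΔp ≥ ℏ/2

The minimum uncertainty in position is:
Δx_min = ℏ/(2Δp)
Δx_min = (1.055e-34 J·s) / (2 × 3.000e-26 kg·m/s)
Δx_min = 1.758e-09 m = 1.758 nm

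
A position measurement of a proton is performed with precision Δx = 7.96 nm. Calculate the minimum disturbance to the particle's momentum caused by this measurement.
6.624 × 10^-27 kg·m/s

The uncertainty principle implies that measuring position disturbs momentum:
ΔxΔp ≥ ℏ/2

When we measure position with precision Δx, we necessarily introduce a momentum uncertainty:
Δp ≥ ℏ/(2Δx)
Δp_min = (1.055e-34 J·s) / (2 × 7.960e-09 m)
Δp_min = 6.624e-27 kg·m/s

The more precisely we measure position, the greater the momentum disturbance.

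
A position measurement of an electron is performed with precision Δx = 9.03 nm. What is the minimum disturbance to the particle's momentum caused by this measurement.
5.839 × 10^-27 kg·m/s

The uncertainty principle implies that measuring position disturbs momentum:
ΔxΔp ≥ ℏ/2

When we measure position with precision Δx, we necessarily introduce a momentum uncertainty:
Δp ≥ ℏ/(2Δx)
Δp_min = (1.055e-34 J·s) / (2 × 9.030e-09 m)
Δp_min = 5.839e-27 kg·m/s

The more precisely we measure position, the greater the momentum disturbance.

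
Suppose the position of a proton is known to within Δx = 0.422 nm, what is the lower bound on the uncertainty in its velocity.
74.703 m/s

Using the Heisenberg uncertainty principle and Δp = mΔv:
ΔxΔp ≥ ℏ/2
Δx(mΔv) ≥ ℏ/2

The minimum uncertainty in velocity is:
Δv_min = ℏ/(2mΔx)
Δv_min = (1.055e-34 J·s) / (2 × 1.673e-27 kg × 4.220e-10 m)
Δv_min = 7.470e+01 m/s = 74.703 m/s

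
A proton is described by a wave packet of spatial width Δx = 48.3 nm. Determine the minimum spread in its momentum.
1.092 × 10^-27 kg·m/s

For a wave packet, the spatial width Δx and momentum spread Δp are related by the uncertainty principle:
ΔxΔp ≥ ℏ/2

The minimum momentum spread is:
Δp_min = ℏ/(2Δx)
Δp_min = (1.055e-34 J·s) / (2 × 4.830e-08 m)
Δp_min = 1.092e-27 kg·m/s

A wave packet cannot have both a well-defined position and well-defined momentum.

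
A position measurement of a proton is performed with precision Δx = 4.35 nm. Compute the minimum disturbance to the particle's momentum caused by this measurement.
1.212 × 10^-26 kg·m/s

The uncertainty principle implies that measuring position disturbs momentum:
ΔxΔp ≥ ℏ/2

When we measure position with precision Δx, we necessarily introduce a momentum uncertainty:
Δp ≥ ℏ/(2Δx)
Δp_min = (1.055e-34 J·s) / (2 × 4.350e-09 m)
Δp_min = 1.212e-26 kg·m/s

The more precisely we measure position, the greater the momentum disturbance.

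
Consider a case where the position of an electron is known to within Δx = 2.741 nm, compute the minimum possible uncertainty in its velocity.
21.118 km/s

Using the Heisenberg uncertainty principle and Δp = mΔv:
ΔxΔp ≥ ℏ/2
Δx(mΔv) ≥ ℏ/2

The minimum uncertainty in velocity is:
Δv_min = ℏ/(2mΔx)
Δv_min = (1.055e-34 J·s) / (2 × 9.109e-31 kg × 2.741e-09 m)
Δv_min = 2.112e+04 m/s = 21.118 km/s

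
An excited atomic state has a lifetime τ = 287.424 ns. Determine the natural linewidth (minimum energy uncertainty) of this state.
1.145 neV

Using the energy-time uncertainty principle:
ΔEΔt ≥ ℏ/2

The lifetime τ represents the time uncertainty Δt.
The natural linewidth (minimum energy uncertainty) is:

ΔE = ℏ/(2τ)
ΔE = (1.055e-34 J·s) / (2 × 2.874e-07 s)
ΔE = 1.835e-28 J = 1.145 neV

This natural linewidth limits the precision of spectroscopic measurements.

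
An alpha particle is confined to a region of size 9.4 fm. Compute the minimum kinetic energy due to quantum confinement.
14.778 keV

Using the uncertainty principle:

1. Position uncertainty: Δx ≈ 9.400e-15 m
2. Minimum momentum uncertainty: Δp = ℏ/(2Δx) = 5.609e-21 kg·m/s
3. Minimum kinetic energy:
   KE = (Δp)²/(2m) = (5.609e-21)²/(2 × 6.645e-27 kg)
   KE = 2.368e-15 J = 14.778 keV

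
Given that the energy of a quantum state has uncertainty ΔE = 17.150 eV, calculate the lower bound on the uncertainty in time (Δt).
19.190 as

Using the energy-time uncertainty principle:
ΔEΔt ≥ ℏ/2

The minimum uncertainty in time is:
Δt_min = ℏ/(2ΔE)
Δt_min = (1.055e-34 J·s) / (2 × 2.748e-18 J)
Δt_min = 1.919e-17 s = 19.190 as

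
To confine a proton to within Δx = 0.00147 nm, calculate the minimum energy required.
2.401 eV

Localizing a particle requires giving it sufficient momentum uncertainty:

1. From uncertainty principle: Δp ≥ ℏ/(2Δx)
   Δp_min = (1.055e-34 J·s) / (2 × 1.470e-12 m)
   Δp_min = 3.587e-23 kg·m/s

2. This momentum uncertainty corresponds to kinetic energy:
   KE ≈ (Δp)²/(2m) = (3.587e-23)²/(2 × 1.673e-27 kg)
   KE = 3.846e-19 J = 2.401 eV

Tighter localization requires more energy.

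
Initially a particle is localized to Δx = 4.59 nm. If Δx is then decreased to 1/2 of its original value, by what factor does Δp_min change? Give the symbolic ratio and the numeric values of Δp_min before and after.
Original Δp_min = 1.149 × 10^-26 kg·m/s; new Δp'_min = 2.298 × 10^-26 kg·m/s; ratio Δp'_min/Δp_min = 2.

From the uncertainty principle ΔxΔp ≥ ℏ/2, the minimum momentum uncertainty is Δp_min = ℏ/(2Δx).

Original (Δx = 4.59 nm = 4.590e-09 m):
Δp_min = (1.055e-34 J·s)/(2 × 4.590e-09 m) = 1.149e-26 kg·m/s

When Δx → (1/2)Δx:
Δp'_min = ℏ/(2 × (1/2)Δx) = 2 × ℏ/(2Δx) = 2 × Δp_min
Δp'_min = 2 × 1.149e-26 kg·m/s = 2.298e-26 kg·m/s

Since Δp_min ∝ 1/Δx, when Δx is decreased to 1/2 of its original value, Δp_min increases to 2 times its original value.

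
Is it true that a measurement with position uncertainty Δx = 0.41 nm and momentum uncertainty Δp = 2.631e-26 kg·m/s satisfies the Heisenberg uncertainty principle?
No, it violates the uncertainty principle (impossible measurement).

Calculate the product ΔxΔp:
ΔxΔp = (4.100e-10 m) × (2.631e-26 kg·m/s)
ΔxΔp = 1.079e-35 J·s

Compare to the minimum allowed value ℏ/2:
ℏ/2 = 5.273e-35 J·s

Since ΔxΔp = 1.079e-35 J·s < 5.273e-35 J·s = ℏ/2,
the measurement violates the uncertainty principle.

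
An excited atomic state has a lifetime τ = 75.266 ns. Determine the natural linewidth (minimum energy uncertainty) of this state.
4.373 neV

Using the energy-time uncertainty principle:
ΔEΔt ≥ ℏ/2

The lifetime τ represents the time uncertainty Δt.
The natural linewidth (minimum energy uncertainty) is:

ΔE = ℏ/(2τ)
ΔE = (1.055e-34 J·s) / (2 × 7.527e-08 s)
ΔE = 7.006e-28 J = 4.373 neV

This natural linewidth limits the precision of spectroscopic measurements.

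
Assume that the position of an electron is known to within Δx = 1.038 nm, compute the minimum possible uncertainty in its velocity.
55.765 km/s

Using the Heisenberg uncertainty principle and Δp = mΔv:
ΔxΔp ≥ ℏ/2
Δx(mΔv) ≥ ℏ/2

The minimum uncertainty in velocity is:
Δv_min = ℏ/(2mΔx)
Δv_min = (1.055e-34 J·s) / (2 × 9.109e-31 kg × 1.038e-09 m)
Δv_min = 5.576e+04 m/s = 55.765 km/s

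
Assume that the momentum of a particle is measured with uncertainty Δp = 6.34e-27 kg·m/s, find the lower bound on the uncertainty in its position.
8.317 nm

Using the Heisenberg uncertainty principle:
ΔxΔp ≥ ℏ/2

The minimum uncertainty in position is:
Δx_min = ℏ/(2Δp)
Δx_min = (1.055e-34 J·s) / (2 × 6.340e-27 kg·m/s)
Δx_min = 8.317e-09 m = 8.317 nm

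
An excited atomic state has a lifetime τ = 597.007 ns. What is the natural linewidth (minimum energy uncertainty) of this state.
551.260 peV

Using the energy-time uncertainty principle:
ΔEΔt ≥ ℏ/2

The lifetime τ represents the time uncertainty Δt.
The natural linewidth (minimum energy uncertainty) is:

ΔE = ℏ/(2τ)
ΔE = (1.055e-34 J·s) / (2 × 5.970e-07 s)
ΔE = 8.832e-29 J = 551.260 peV

This natural linewidth limits the precision of spectroscopic measurements.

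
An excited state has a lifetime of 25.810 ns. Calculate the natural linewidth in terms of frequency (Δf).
3.083 MHz

Using the energy-time uncertainty principle and E = hf:
ΔEΔt ≥ ℏ/2
hΔf·Δt ≥ ℏ/2

The minimum frequency uncertainty is:
Δf = ℏ/(2hτ) = 1/(4πτ)
Δf = 1/(4π × 2.581e-08 s)
Δf = 3.083e+06 Hz = 3.083 MHz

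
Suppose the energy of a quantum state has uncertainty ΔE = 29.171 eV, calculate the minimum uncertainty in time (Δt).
11.282 as

Using the energy-time uncertainty principle:
ΔEΔt ≥ ℏ/2

The minimum uncertainty in time is:
Δt_min = ℏ/(2ΔE)
Δt_min = (1.055e-34 J·s) / (2 × 4.674e-18 J)
Δt_min = 1.128e-17 s = 11.282 as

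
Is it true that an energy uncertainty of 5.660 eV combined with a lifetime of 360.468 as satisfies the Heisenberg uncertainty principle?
Yes, it satisfies the uncertainty relation.

Calculate the product ΔEΔt:
ΔE = 5.660 eV = 9.068e-19 J
ΔEΔt = (9.068e-19 J) × (3.605e-16 s)
ΔEΔt = 3.269e-34 J·s

Compare to the minimum allowed value ℏ/2:
ℏ/2 = 5.273e-35 J·s

Since ΔEΔt = 3.269e-34 J·s ≥ 5.273e-35 J·s = ℏ/2,
this satisfies the uncertainty relation.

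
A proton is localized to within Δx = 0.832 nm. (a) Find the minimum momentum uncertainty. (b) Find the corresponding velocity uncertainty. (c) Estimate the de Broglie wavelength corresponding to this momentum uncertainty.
(a) Δp_min = 6.338 × 10^-26 kg·m/s
(b) Δv_min = 37.890 m/s
(c) λ_dB = 10.455 nm

Step-by-step:

(a) From the uncertainty principle:
Δp_min = ℏ/(2Δx) = (1.055e-34 J·s)/(2 × 8.320e-10 m) = 6.338e-26 kg·m/s

(b) The velocity uncertainty:
Δv = Δp/m = (6.338e-26 kg·m/s)/(1.673e-27 kg) = 3.789e+01 m/s = 37.890 m/s

(c) The de Broglie wavelength for this momentum:
λ = h/p = (6.626e-34 J·s)/(6.338e-26 kg·m/s) = 1.046e-08 m = 10.455 nm

Note: The de Broglie wavelength is comparable to the localization size, as expected from wave-particle duality.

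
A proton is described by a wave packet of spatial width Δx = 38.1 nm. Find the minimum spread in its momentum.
1.384 × 10^-27 kg·m/s

For a wave packet, the spatial width Δx and momentum spread Δp are related by the uncertainty principle:
ΔxΔp ≥ ℏ/2

The minimum momentum spread is:
Δp_min = ℏ/(2Δx)
Δp_min = (1.055e-34 J·s) / (2 × 3.810e-08 m)
Δp_min = 1.384e-27 kg·m/s

A wave packet cannot have both a well-defined position and well-defined momentum.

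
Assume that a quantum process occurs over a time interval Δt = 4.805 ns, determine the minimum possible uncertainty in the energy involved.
68.492 neV

Using the energy-time uncertainty principle:
ΔEΔt ≥ ℏ/2

The minimum uncertainty in energy is:
ΔE_min = ℏ/(2Δt)
ΔE_min = (1.055e-34 J·s) / (2 × 4.805e-09 s)
ΔE_min = 1.097e-26 J = 68.492 neV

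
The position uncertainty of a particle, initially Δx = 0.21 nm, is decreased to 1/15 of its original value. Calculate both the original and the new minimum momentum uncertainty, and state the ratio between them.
Original Δp_min = 2.511 × 10^-25 kg·m/s; new Δp'_min = 3.766 × 10^-24 kg·m/s; ratio Δp'_min/Δp_min = 15.

From the uncertainty principle ΔxΔp ≥ ℏ/2, the minimum momentum uncertainty is Δp_min = ℏ/(2Δx).

Original (Δx = 0.21 nm = 2.100e-10 m):
Δp_min = (1.055e-34 J·s)/(2 × 2.100e-10 m) = 2.511e-25 kg·m/s

When Δx → (1/15)Δx:
Δp'_min = ℏ/(2 × (1/15)Δx) = 15 × ℏ/(2Δx) = 15 × Δp_min
Δp'_min = 15 × 2.511e-25 kg·m/s = 3.766e-24 kg·m/s

Since Δp_min ∝ 1/Δx, when Δx is decreased to 1/15 of its original value, Δp_min increases to 15 times its original value.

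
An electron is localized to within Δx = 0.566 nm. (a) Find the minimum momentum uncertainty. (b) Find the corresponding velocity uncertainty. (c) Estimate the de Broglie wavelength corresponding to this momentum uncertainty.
(a) Δp_min = 9.316 × 10^-26 kg·m/s
(b) Δv_min = 102.268 km/s
(c) λ_dB = 7.113 nm

Step-by-step:

(a) From the uncertainty principle:
Δp_min = ℏ/(2Δx) = (1.055e-34 J·s)/(2 × 5.660e-10 m) = 9.316e-26 kg·m/s

(b) The velocity uncertainty:
Δv = Δp/m = (9.316e-26 kg·m/s)/(9.109e-31 kg) = 1.023e+05 m/s = 102.268 km/s

(c) The de Broglie wavelength for this momentum:
λ = h/p = (6.626e-34 J·s)/(9.316e-26 kg·m/s) = 7.113e-09 m = 7.113 nm

Note: The de Broglie wavelength is comparable to the localization size, as expected from wave-particle duality.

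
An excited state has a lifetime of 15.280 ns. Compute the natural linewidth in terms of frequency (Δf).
5.208 MHz

Using the energy-time uncertainty principle and E = hf:
ΔEΔt ≥ ℏ/2
hΔf·Δt ≥ ℏ/2

The minimum frequency uncertainty is:
Δf = ℏ/(2hτ) = 1/(4πτ)
Δf = 1/(4π × 1.528e-08 s)
Δf = 5.208e+06 Hz = 5.208 MHz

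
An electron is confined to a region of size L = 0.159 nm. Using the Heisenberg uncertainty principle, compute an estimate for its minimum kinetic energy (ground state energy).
376.763 meV

Using the uncertainty principle to estimate ground state energy:

1. The position uncertainty is approximately the confinement size:
   Δx ≈ L = 1.590e-10 m

2. From ΔxΔp ≥ ℏ/2, the minimum momentum uncertainty is:
   Δp ≈ ℏ/(2L) = 3.316e-25 kg·m/s

3. The kinetic energy is approximately:
   KE ≈ (Δp)²/(2m) = (3.316e-25)²/(2 × 9.109e-31 kg)
   KE ≈ 6.036e-20 J = 376.763 meV

This is an order-of-magnitude estimate of the ground state energy.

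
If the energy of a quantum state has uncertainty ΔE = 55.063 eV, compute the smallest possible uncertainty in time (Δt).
5.977 as

Using the energy-time uncertainty principle:
ΔEΔt ≥ ℏ/2

The minimum uncertainty in time is:
Δt_min = ℏ/(2ΔE)
Δt_min = (1.055e-34 J·s) / (2 × 8.822e-18 J)
Δt_min = 5.977e-18 s = 5.977 as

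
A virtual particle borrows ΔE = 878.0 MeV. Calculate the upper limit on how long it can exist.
3.748 × 10^-25 s

Using the energy-time uncertainty principle:
ΔEΔt ≥ ℏ/2

For a virtual particle borrowing energy ΔE, the maximum lifetime is:
Δt_max = ℏ/(2ΔE)

Converting energy:
ΔE = 878.0 MeV = 1.407e-10 J

Δt_max = (1.055e-34 J·s) / (2 × 1.407e-10 J)
Δt_max = 3.748e-25 s = 3.748 × 10^-25 s

Virtual particles with higher borrowed energy exist for shorter times.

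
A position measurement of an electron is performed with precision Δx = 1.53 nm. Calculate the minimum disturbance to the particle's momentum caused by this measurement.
3.446 × 10^-26 kg·m/s

The uncertainty principle implies that measuring position disturbs momentum:
ΔxΔp ≥ ℏ/2

When we measure position with precision Δx, we necessarily introduce a momentum uncertainty:
Δp ≥ ℏ/(2Δx)
Δp_min = (1.055e-34 J·s) / (2 × 1.530e-09 m)
Δp_min = 3.446e-26 kg·m/s

The more precisely we measure position, the greater the momentum disturbance.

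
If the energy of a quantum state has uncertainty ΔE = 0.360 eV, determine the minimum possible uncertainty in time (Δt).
914.183 as

Using the energy-time uncertainty principle:
ΔEΔt ≥ ℏ/2

The minimum uncertainty in time is:
Δt_min = ℏ/(2ΔE)
Δt_min = (1.055e-34 J·s) / (2 × 5.768e-20 J)
Δt_min = 9.142e-16 s = 914.183 as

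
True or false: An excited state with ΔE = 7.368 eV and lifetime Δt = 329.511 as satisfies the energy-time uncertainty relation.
Yes, it satisfies the uncertainty relation.

Calculate the product ΔEΔt:
ΔE = 7.368 eV = 1.180e-18 J
ΔEΔt = (1.180e-18 J) × (3.295e-16 s)
ΔEΔt = 3.890e-34 J·s

Compare to the minimum allowed value ℏ/2:
ℏ/2 = 5.273e-35 J·s

Since ΔEΔt = 3.890e-34 J·s ≥ 5.273e-35 J·s = ℏ/2,
this satisfies the uncertainty relation.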